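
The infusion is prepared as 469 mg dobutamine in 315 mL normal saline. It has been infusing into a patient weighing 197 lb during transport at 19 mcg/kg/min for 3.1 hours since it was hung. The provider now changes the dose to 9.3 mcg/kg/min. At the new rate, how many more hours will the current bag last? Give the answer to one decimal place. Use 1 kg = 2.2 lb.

3.1 hours

Initial rate:
Weight = 197 lb ÷ 2.2 lb/kg = 89.54545 kg
Dose = 19 mcg/kg/min × 89.54545 kg = 1701.364 mcg/min
1701.364 mcg/min × 60 min/hr = 102081.8 mcg/hr
Concentration = 469 mg ÷ 315 mL = 1.488889 mg/mL = 1488.889 mcg/mL
Rate = 102081.8 mcg/hr ÷ 1488.889 mcg/mL = 68.56242 mL/hr
Volume infused so far = 68.56242 mL/hr × 3.1 hr = 212.5435 mL
Volume remaining = 315 − 212.5435 = 102.4565 mL
New rate:
Dose = 9.3 mcg/kg/min × 89.54545 kg = 832.7727 mcg/min
832.7727 mcg/min × 60 min/hr = 49966.36 mcg/hr
Rate = 49966.36 mcg/hr ÷ 1488.889 mcg/mL = 33.5595 mL/hr
Time remaining = 102.4565 mL ÷ 33.5595 mL/hr = 3.052981 hr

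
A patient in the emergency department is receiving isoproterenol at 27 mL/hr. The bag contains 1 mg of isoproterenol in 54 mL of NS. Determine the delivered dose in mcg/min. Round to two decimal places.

Concentration = 1 mg ÷ 54 mL = 0.01851852 mg/mL = 18.51852 mcg/mL
Drug rate = 27 mL/hr × 18.51852 mcg/mL = 500 mcg/hr
500 mcg/hr ÷ 60 min/hr = 8.333333 mcg/min

8.33 mcg/min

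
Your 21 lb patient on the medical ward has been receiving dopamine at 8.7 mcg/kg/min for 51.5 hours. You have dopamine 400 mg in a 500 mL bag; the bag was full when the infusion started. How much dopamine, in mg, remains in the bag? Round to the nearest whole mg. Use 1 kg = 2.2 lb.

143 mg

Weight = 21 lb ÷ 2.2 lb/kg = 9.545455 kg
Dose = 8.7 mcg/kg/min × 9.545455 kg = 83.04545 mcg/min
83.04545 mcg/min × 60 min/hr = 4982.727 mcg/hr
Concentration = 400 mg ÷ 500 mL = 0.8 mg/mL = 800 mcg/mL
Rate = 4982.727 mcg/hr ÷ 800 mcg/mL = 6.228409 mL/hr
Volume infused = 6.228409 mL/hr × 51.5 hr = 320.7631 mL
Volume remaining = 500 − 320.7631 = 179.2369 mL
Drug remaining = 179.2369 mL × 800 mcg/mL = 143389.5 mcg = 143.3895 mg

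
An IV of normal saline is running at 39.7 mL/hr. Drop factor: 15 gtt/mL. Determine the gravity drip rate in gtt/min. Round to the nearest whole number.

10 gtt/min

39.7 mL/hr ÷ 60 min/hr = 0.6616667 mL/min
0.6616667 mL/min × 15 gtt/mL = 9.925 gtt/min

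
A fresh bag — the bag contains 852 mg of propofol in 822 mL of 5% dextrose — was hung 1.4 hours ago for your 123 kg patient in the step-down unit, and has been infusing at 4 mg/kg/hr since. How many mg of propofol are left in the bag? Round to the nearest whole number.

Dose = 4 mg/kg/hr × 123 kg = 492 mg/hr
Concentration = 852 mg ÷ 822 mL = 1.036496 mg/mL
Rate = 492 mg/hr ÷ 1.036496 mg/mL = 474.6761 mL/hr
Volume infused = 474.6761 mL/hr × 1.4 hr = 664.5465 mL
Volume remaining = 822 − 664.5465 = 157.4535 mL
Drug remaining = 157.4535 mL × 1.036496 mg/mL = 163.2 mg

163 mg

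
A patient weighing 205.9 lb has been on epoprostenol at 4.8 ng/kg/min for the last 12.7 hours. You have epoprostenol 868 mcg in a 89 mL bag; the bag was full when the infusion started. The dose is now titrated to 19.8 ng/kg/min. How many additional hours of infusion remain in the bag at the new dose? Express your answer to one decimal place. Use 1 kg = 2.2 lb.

Initial rate:
Weight = 205.9 lb ÷ 2.2 lb/kg = 93.59091 kg
Dose = 4.8 ng/kg/min × 93.59091 kg = 449.2364 ng/min
449.2364 ng/min × 60 min/hr = 26954.18 ng/hr
Concentration = 868 mcg ÷ 89 mL = 9.752809 mcg/mL = 9752.809 ng/mL
Rate = 26954.18 ng/hr ÷ 9752.809 ng/mL = 2.763735 mL/hr
Volume infused so far = 2.763735 mL/hr × 12.7 hr = 35.09944 mL
Volume remaining = 89 − 35.09944 = 53.90056 mL
New rate:
Dose = 19.8 ng/kg/min × 93.59091 kg = 1853.1 ng/min
1853.1 ng/min × 60 min/hr = 111186 ng/hr
Rate = 111186 ng/hr ÷ 9752.809 ng/mL = 11.40041 mL/hr
Time remaining = 53.90056 mL ÷ 11.40041 mL/hr = 4.72795 hr

4.7 hours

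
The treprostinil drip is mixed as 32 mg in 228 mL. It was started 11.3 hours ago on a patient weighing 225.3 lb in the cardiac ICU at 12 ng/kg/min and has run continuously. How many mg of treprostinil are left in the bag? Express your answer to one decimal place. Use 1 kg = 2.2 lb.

31.2 mg

Weight = 225.3 lb ÷ 2.2 lb/kg = 102.4091 kg
Dose = 12 ng/kg/min × 102.4091 kg = 1228.909 ng/min
1228.909 ng/min × 60 min/hr = 73734.55 ng/hr
Concentration = 32 mg ÷ 228 mL = 0.1403509 mg/mL = 140350.9 ng/mL
Rate = 73734.55 ng/hr ÷ 140350.9 ng/mL = 0.5253586 mL/hr
Volume infused = 0.5253586 mL/hr × 11.3 hr = 5.936553 mL
Volume remaining = 228 − 5.936553 = 222.0634 mL
Drug remaining = 222.0634 mL × 140350.9 ng/mL = 31166800 ng = 31.1668 mg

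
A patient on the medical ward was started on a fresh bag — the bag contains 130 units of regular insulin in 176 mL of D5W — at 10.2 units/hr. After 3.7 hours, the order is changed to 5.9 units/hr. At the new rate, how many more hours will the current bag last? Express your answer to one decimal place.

Initial rate:
Concentration = 130 units ÷ 176 mL = 0.7386364 units/mL
Rate = 10.2 units/hr ÷ 0.7386364 units/mL = 13.80923 mL/hr
Volume infused so far = 13.80923 mL/hr × 3.7 hr = 51.09415 mL
Volume remaining = 176 − 51.09415 = 124.9058 mL
New rate:
Rate = 5.9 units/hr ÷ 0.7386364 units/mL = 7.987692 mL/hr
Time remaining = 124.9058 mL ÷ 7.987692 mL/hr = 15.63729 hr

15.6 hours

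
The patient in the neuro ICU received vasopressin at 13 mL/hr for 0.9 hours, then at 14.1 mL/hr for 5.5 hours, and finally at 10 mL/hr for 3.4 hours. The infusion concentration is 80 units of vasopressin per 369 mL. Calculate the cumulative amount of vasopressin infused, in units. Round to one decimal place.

Concentration = 80 units ÷ 369 mL = 0.2168022 units/mL
Stage 1: 13 mL/hr × 0.9 hr = 11.7 mL → 11.7 mL × 0.2168022 units/mL = 2.536585 units
Stage 2: 14.1 mL/hr × 5.5 hr = 77.55 mL → 77.55 mL × 0.2168022 units/mL = 16.81301 units
Stage 3: 10 mL/hr × 3.4 hr = 34 mL → 34 mL × 0.2168022 units/mL = 7.371274 units
Total = 2.536585 + 16.81301 + 7.371274 = 26.72087 units

26.7 units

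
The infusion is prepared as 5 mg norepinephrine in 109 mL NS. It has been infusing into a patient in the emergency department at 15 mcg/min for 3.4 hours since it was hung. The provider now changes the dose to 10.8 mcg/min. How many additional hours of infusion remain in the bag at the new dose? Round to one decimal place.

3.0 hours

Initial rate:
15 mcg/min × 60 min/hr = 900 mcg/hr
Concentration = 5 mg ÷ 109 mL = 0.04587156 mg/mL = 45.87156 mcg/mL
Rate = 900 mcg/hr ÷ 45.87156 mcg/mL = 19.62 mL/hr
Volume infused so far = 19.62 mL/hr × 3.4 hr = 66.708 mL
Volume remaining = 109 − 66.708 = 42.292 mL
New rate:
10.8 mcg/min × 60 min/hr = 648 mcg/hr
Rate = 648 mcg/hr ÷ 45.87156 mcg/mL = 14.1264 mL/hr
Time remaining = 42.292 mL ÷ 14.1264 mL/hr = 2.993827 hr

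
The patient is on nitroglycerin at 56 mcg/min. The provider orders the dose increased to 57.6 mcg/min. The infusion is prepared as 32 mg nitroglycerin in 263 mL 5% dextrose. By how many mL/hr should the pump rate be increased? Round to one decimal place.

0.8 mL/hr

At the current dose:
56 mcg/min × 60 min/hr = 3360 mcg/hr
Concentration = 32 mg ÷ 263 mL = 0.121673 mg/mL = 121.673 mcg/mL
Rate = 3360 mcg/hr ÷ 121.673 mcg/mL = 27.615 mL/hr
At the new dose:
57.6 mcg/min × 60 min/hr = 3456 mcg/hr
Rate = 3456 mcg/hr ÷ 121.673 mcg/mL = 28.404 mL/hr
Change = 28.404 − 27.615 = 0.789 mL/hr → 0.789 mL/hr increase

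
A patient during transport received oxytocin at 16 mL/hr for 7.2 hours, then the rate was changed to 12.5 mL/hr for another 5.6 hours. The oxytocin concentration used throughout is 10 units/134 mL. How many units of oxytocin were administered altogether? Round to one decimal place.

13.8 units

Concentration = 10 units ÷ 134 mL = 0.07462687 units/mL
Stage 1: 16 mL/hr × 7.2 hr = 115.2 mL → 115.2 mL × 0.07462687 units/mL = 8.597015 units
Stage 2: 12.5 mL/hr × 5.6 hr = 70 mL → 70 mL × 0.07462687 units/mL = 5.223881 units
Total = 8.597015 + 5.223881 = 13.8209 units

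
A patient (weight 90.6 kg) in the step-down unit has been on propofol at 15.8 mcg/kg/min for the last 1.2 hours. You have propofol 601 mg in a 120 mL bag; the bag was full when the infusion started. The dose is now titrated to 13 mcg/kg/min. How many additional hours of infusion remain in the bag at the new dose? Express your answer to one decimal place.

7.0 hours

Initial rate:
Dose = 15.8 mcg/kg/min × 90.6 kg = 1431.48 mcg/min
1431.48 mcg/min × 60 min/hr = 85888.8 mcg/hr
Concentration = 601 mg ÷ 120 mL = 5.008333 mg/mL = 5008.333 mcg/mL
Rate = 85888.8 mcg/hr ÷ 5008.333 mcg/mL = 17.14918 mL/hr
Volume infused so far = 17.14918 mL/hr × 1.2 hr = 20.57901 mL
Volume remaining = 120 − 20.57901 = 99.42099 mL
New rate:
Dose = 13 mcg/kg/min × 90.6 kg = 1177.8 mcg/min
1177.8 mcg/min × 60 min/hr = 70668 mcg/hr
Rate = 70668 mcg/hr ÷ 5008.333 mcg/mL = 14.11008 mL/hr
Time remaining = 99.42099 mL ÷ 14.11008 mL/hr = 7.046095 hr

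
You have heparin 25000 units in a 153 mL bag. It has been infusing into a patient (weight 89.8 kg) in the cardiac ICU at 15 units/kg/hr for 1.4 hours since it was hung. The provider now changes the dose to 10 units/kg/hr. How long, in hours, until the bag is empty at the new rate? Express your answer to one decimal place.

Initial rate:
Dose = 15 units/kg/hr × 89.8 kg = 1347 units/hr
Concentration = 25000 units ÷ 153 mL = 163.3987 units/mL
Rate = 1347 units/hr ÷ 163.3987 units/mL = 8.24364 mL/hr
Volume infused so far = 8.24364 mL/hr × 1.4 hr = 11.5411 mL
Volume remaining = 153 − 11.5411 = 141.4589 mL
New rate:
Dose = 10 units/kg/hr × 89.8 kg = 898 units/hr
Rate = 898 units/hr ÷ 163.3987 units/mL = 5.49576 mL/hr
Time remaining = 141.4589 mL ÷ 5.49576 mL/hr = 25.73964 hr

25.7 hours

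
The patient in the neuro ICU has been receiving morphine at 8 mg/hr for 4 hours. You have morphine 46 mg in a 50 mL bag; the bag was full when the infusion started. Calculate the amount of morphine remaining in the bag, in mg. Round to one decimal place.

14.0 mg

Concentration = 46 mg ÷ 50 mL = 0.92 mg/mL
Rate = 8 mg/hr ÷ 0.92 mg/mL = 8.695652 mL/hr
Volume infused = 8.695652 mL/hr × 4 hr = 34.78261 mL
Volume remaining = 50 − 34.78261 = 15.21739 mL
Drug remaining = 15.21739 mL × 0.92 mg/mL = 14 mg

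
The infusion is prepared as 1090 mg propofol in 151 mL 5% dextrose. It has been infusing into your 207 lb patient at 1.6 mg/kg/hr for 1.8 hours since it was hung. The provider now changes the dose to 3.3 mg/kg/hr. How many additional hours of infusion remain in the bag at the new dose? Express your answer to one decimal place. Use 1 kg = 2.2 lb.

2.6 hours

Initial rate:
Weight = 207 lb ÷ 2.2 lb/kg = 94.09091 kg
Dose = 1.6 mg/kg/hr × 94.09091 kg = 150.5455 mg/hr
Concentration = 1090 mg ÷ 151 mL = 7.218543 mg/mL
Rate = 150.5455 mg/hr ÷ 7.218543 mg/mL = 20.85538 mL/hr
Volume infused so far = 20.85538 mL/hr × 1.8 hr = 37.53968 mL
Volume remaining = 151 − 37.53968 = 113.4603 mL
New rate:
Dose = 3.3 mg/kg/hr × 94.09091 kg = 310.5 mg/hr
Rate = 310.5 mg/hr ÷ 7.218543 mg/mL = 43.01422 mL/hr
Time remaining = 113.4603 mL ÷ 43.01422 mL/hr = 2.63774 hr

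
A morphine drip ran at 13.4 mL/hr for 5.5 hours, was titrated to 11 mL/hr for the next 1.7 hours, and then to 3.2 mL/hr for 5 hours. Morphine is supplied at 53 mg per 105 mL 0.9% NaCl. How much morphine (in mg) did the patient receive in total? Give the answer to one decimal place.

54.7 mg

Concentration = 53 mg ÷ 105 mL = 0.5047619 mg/mL
Stage 1: 13.4 mL/hr × 5.5 hr = 73.7 mL → 73.7 mL × 0.5047619 mg/mL = 37.20095 mg
Stage 2: 11 mL/hr × 1.7 hr = 18.7 mL → 18.7 mL × 0.5047619 mg/mL = 9.439048 mg
Stage 3: 3.2 mL/hr × 5 hr = 16 mL → 16 mL × 0.5047619 mg/mL = 8.07619 mg
Total = 37.20095 + 9.439048 + 8.07619 = 54.71619 mg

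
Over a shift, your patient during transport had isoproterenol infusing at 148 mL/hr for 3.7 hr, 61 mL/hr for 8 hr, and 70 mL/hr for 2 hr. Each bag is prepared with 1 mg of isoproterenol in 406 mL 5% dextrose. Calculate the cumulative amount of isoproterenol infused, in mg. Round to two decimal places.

2.90 mg

Concentration = 1 mg ÷ 406 mL = 0.002463054 mg/mL
Stage 1: 148 mL/hr × 3.7 hr = 547.6 mL → 547.6 mL × 0.002463054 mg/mL = 1.348768 mg
Stage 2: 61 mL/hr × 8 hr = 488 mL → 488 mL × 0.002463054 mg/mL = 1.20197 mg
Stage 3: 70 mL/hr × 2 hr = 140 mL → 140 mL × 0.002463054 mg/mL = 0.3448276 mg
Total = 1.348768 + 1.20197 + 0.3448276 = 2.895567 mg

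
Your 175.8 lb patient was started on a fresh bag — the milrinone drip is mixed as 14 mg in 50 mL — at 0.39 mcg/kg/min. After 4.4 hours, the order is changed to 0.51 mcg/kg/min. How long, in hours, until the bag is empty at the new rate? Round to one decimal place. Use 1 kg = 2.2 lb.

2.4 hours

Initial rate:
Weight = 175.8 lb ÷ 2.2 lb/kg = 79.90909 kg
Dose = 0.39 mcg/kg/min × 79.90909 kg = 31.16455 mcg/min
31.16455 mcg/min × 60 min/hr = 1869.873 mcg/hr
Concentration = 14 mg ÷ 50 mL = 0.28 mg/mL = 280 mcg/mL
Rate = 1869.873 mcg/hr ÷ 280 mcg/mL = 6.678117 mL/hr
Volume infused so far = 6.678117 mL/hr × 4.4 hr = 29.38371 mL
Volume remaining = 50 − 29.38371 = 20.61629 mL
New rate:
Dose = 0.51 mcg/kg/min × 79.90909 kg = 40.75364 mcg/min
40.75364 mcg/min × 60 min/hr = 2445.218 mcg/hr
Rate = 2445.218 mcg/hr ÷ 280 mcg/mL = 8.732922 mL/hr
Time remaining = 20.61629 mL ÷ 8.732922 mL/hr = 2.360755 hr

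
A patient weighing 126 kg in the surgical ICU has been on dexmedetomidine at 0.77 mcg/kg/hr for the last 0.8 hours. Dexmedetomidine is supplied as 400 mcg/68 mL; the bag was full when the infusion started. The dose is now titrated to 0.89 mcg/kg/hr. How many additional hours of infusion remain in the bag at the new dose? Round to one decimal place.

Initial rate:
Dose = 0.77 mcg/kg/hr × 126 kg = 97.02 mcg/hr
Concentration = 400 mcg ÷ 68 mL = 5.882353 mcg/mL
Rate = 97.02 mcg/hr ÷ 5.882353 mcg/mL = 16.4934 mL/hr
Volume infused so far = 16.4934 mL/hr × 0.8 hr = 13.19472 mL
Volume remaining = 68 − 13.19472 = 54.80528 mL
New rate:
Dose = 0.89 mcg/kg/hr × 126 kg = 112.14 mcg/hr
Rate = 112.14 mcg/hr ÷ 5.882353 mcg/mL = 19.0638 mL/hr
Time remaining = 54.80528 mL ÷ 19.0638 mL/hr = 2.874835 hr

2.9 hours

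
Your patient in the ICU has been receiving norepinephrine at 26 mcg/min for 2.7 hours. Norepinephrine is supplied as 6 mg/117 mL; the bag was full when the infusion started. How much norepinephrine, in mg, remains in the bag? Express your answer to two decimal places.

1.79 mg

26 mcg/min × 60 min/hr = 1560 mcg/hr
Concentration = 6 mg ÷ 117 mL = 0.05128205 mg/mL = 51.28205 mcg/mL
Rate = 1560 mcg/hr ÷ 51.28205 mcg/mL = 30.42 mL/hr
Volume infused = 30.42 mL/hr × 2.7 hr = 82.134 mL
Volume remaining = 117 − 82.134 = 34.866 mL
Drug remaining = 34.866 mL × 51.28205 mcg/mL = 1788 mcg = 1.788 mg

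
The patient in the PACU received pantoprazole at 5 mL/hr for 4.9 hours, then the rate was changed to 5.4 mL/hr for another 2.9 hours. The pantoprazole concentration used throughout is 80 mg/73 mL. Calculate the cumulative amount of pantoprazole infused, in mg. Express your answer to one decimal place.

44.0 mg

Concentration = 80 mg ÷ 73 mL = 1.09589 mg/mL
Stage 1: 5 mL/hr × 4.9 hr = 24.5 mL → 24.5 mL × 1.09589 mg/mL = 26.84932 mg
Stage 2: 5.4 mL/hr × 2.9 hr = 15.66 mL → 15.66 mL × 1.09589 mg/mL = 17.16164 mg
Total = 26.84932 + 17.16164 = 44.01096 mg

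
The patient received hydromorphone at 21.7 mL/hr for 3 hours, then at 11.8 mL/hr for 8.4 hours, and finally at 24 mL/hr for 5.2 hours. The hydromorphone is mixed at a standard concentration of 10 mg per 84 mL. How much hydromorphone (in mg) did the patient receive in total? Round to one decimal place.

34.4 mg

Concentration = 10 mg ÷ 84 mL = 0.1190476 mg/mL
Stage 1: 21.7 mL/hr × 3 hr = 65.1 mL → 65.1 mL × 0.1190476 mg/mL = 7.75 mg
Stage 2: 11.8 mL/hr × 8.4 hr = 99.12 mL → 99.12 mL × 0.1190476 mg/mL = 11.8 mg
Stage 3: 24 mL/hr × 5.2 hr = 124.8 mL → 124.8 mL × 0.1190476 mg/mL = 14.85714 mg
Total = 7.75 + 11.8 + 14.85714 = 34.40714 mg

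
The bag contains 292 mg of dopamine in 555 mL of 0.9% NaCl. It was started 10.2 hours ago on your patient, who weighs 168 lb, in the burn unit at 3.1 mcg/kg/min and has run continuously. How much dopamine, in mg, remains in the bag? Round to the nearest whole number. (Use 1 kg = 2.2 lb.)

Weight = 168 lb ÷ 2.2 lb/kg = 76.36364 kg
Dose = 3.1 mcg/kg/min × 76.36364 kg = 236.7273 mcg/min
236.7273 mcg/min × 60 min/hr = 14203.64 mcg/hr
Concentration = 292 mg ÷ 555 mL = 0.5261261 mg/mL = 526.1261 mcg/mL
Rate = 14203.64 mcg/hr ÷ 526.1261 mcg/mL = 26.99664 mL/hr
Volume infused = 26.99664 mL/hr × 10.2 hr = 275.3657 mL
Volume remaining = 555 − 275.3657 = 279.6343 mL
Drug remaining = 279.6343 mL × 526.1261 mcg/mL = 147122.9 mcg = 147.1229 mg

147 mg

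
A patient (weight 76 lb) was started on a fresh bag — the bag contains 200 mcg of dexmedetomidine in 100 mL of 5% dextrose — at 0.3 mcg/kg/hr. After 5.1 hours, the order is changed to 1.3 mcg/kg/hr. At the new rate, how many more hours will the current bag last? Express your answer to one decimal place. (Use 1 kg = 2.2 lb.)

3.3 hours

Initial rate:
Weight = 76 lb ÷ 2.2 lb/kg = 34.54545 kg
Dose = 0.3 mcg/kg/hr × 34.54545 kg = 10.36364 mcg/hr
Concentration = 200 mcg ÷ 100 mL = 2 mcg/mL
Rate = 10.36364 mcg/hr ÷ 2 mcg/mL = 5.181818 mL/hr
Volume infused so far = 5.181818 mL/hr × 5.1 hr = 26.42727 mL
Volume remaining = 100 − 26.42727 = 73.57273 mL
New rate:
Dose = 1.3 mcg/kg/hr × 34.54545 kg = 44.90909 mcg/hr
Rate = 44.90909 mcg/hr ÷ 2 mcg/mL = 22.45455 mL/hr
Time remaining = 73.57273 mL ÷ 22.45455 mL/hr = 3.276518 hr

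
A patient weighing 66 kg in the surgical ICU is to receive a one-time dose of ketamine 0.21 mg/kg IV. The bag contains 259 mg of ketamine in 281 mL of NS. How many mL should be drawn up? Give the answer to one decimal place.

15.0 mL

Dose = 0.21 mg/kg × 66 kg = 13.86 mg
Concentration = 259 mg ÷ 281 mL = 0.9217082 mg/mL
Volume = 13.86 mg ÷ 0.9217082 mg/mL = 15.0373 mL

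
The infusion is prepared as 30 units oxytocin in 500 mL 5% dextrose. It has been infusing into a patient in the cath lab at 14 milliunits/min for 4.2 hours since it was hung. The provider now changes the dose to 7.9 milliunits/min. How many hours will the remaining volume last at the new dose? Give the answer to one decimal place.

Initial rate:
14 milliunits/min × 60 min/hr = 840 milliunits/hr
Concentration = 30 units ÷ 500 mL = 0.06 units/mL = 60 milliunits/mL
Rate = 840 milliunits/hr ÷ 60 milliunits/mL = 14 mL/hr
Volume infused so far = 14 mL/hr × 4.2 hr = 58.8 mL
Volume remaining = 500 − 58.8 = 441.2 mL
New rate:
7.9 milliunits/min × 60 min/hr = 474 milliunits/hr
Rate = 474 milliunits/hr ÷ 60 milliunits/mL = 7.9 mL/hr
Time remaining = 441.2 mL ÷ 7.9 mL/hr = 55.8481 hr

55.8 hours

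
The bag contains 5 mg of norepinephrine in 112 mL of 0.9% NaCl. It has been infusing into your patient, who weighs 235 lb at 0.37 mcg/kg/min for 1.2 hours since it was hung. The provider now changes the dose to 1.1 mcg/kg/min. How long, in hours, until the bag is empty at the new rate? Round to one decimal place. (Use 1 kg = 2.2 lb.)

Initial rate:
Weight = 235 lb ÷ 2.2 lb/kg = 106.8182 kg
Dose = 0.37 mcg/kg/min × 106.8182 kg = 39.52273 mcg/min
39.52273 mcg/min × 60 min/hr = 2371.364 mcg/hr
Concentration = 5 mg ÷ 112 mL = 0.04464286 mg/mL = 44.64286 mcg/mL
Rate = 2371.364 mcg/hr ÷ 44.64286 mcg/mL = 53.11855 mL/hr
Volume infused so far = 53.11855 mL/hr × 1.2 hr = 63.74225 mL
Volume remaining = 112 − 63.74225 = 48.25775 mL
New rate:
Dose = 1.1 mcg/kg/min × 106.8182 kg = 117.5 mcg/min
117.5 mcg/min × 60 min/hr = 7050 mcg/hr
Rate = 7050 mcg/hr ÷ 44.64286 mcg/mL = 157.92 mL/hr
Time remaining = 48.25775 mL ÷ 157.92 mL/hr = 0.3055835 hr

0.3 hours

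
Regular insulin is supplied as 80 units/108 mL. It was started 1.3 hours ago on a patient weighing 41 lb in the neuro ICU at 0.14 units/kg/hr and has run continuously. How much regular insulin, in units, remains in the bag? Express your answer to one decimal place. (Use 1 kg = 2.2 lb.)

76.6 units

Weight = 41 lb ÷ 2.2 lb/kg = 18.63636 kg
Dose = 0.14 units/kg/hr × 18.63636 kg = 2.609091 units/hr
Concentration = 80 units ÷ 108 mL = 0.7407407 units/mL
Rate = 2.609091 units/hr ÷ 0.7407407 units/mL = 3.522273 mL/hr
Volume infused = 3.522273 mL/hr × 1.3 hr = 4.578955 mL
Volume remaining = 108 − 4.578955 = 103.421 mL
Drug remaining = 103.421 mL × 0.7407407 units/mL = 76.60818 units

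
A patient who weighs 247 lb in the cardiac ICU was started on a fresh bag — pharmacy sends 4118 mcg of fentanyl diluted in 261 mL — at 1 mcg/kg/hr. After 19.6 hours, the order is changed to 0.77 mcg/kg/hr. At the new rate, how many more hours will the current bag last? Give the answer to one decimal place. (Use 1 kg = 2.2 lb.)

Initial rate:
Weight = 247 lb ÷ 2.2 lb/kg = 112.2727 kg
Dose = 1 mcg/kg/hr × 112.2727 kg = 112.2727 mcg/hr
Concentration = 4118 mcg ÷ 261 mL = 15.77778 mcg/mL
Rate = 112.2727 mcg/hr ÷ 15.77778 mcg/mL = 7.115877 mL/hr
Volume infused so far = 7.115877 mL/hr × 19.6 hr = 139.4712 mL
Volume remaining = 261 − 139.4712 = 121.5288 mL
New rate:
Dose = 0.77 mcg/kg/hr × 112.2727 kg = 86.45 mcg/hr
Rate = 86.45 mcg/hr ÷ 15.77778 mcg/mL = 5.479225 mL/hr
Time remaining = 121.5288 mL ÷ 5.479225 mL/hr = 22.17993 hr

22.2 hours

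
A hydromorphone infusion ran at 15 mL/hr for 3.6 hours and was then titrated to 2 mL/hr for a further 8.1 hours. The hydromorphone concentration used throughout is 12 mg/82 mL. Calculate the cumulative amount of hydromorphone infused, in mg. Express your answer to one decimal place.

10.3 mg

Concentration = 12 mg ÷ 82 mL = 0.1463415 mg/mL
Stage 1: 15 mL/hr × 3.6 hr = 54 mL → 54 mL × 0.1463415 mg/mL = 7.902439 mg
Stage 2: 2 mL/hr × 8.1 hr = 16.2 mL → 16.2 mL × 0.1463415 mg/mL = 2.370732 mg
Total = 7.902439 + 2.370732 = 10.27317 mg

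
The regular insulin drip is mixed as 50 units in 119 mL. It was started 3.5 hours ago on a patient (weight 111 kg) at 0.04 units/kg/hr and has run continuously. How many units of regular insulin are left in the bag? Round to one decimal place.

Dose = 0.04 units/kg/hr × 111 kg = 4.44 units/hr
Concentration = 50 units ÷ 119 mL = 0.4201681 units/mL
Rate = 4.44 units/hr ÷ 0.4201681 units/mL = 10.5672 mL/hr
Volume infused = 10.5672 mL/hr × 3.5 hr = 36.9852 mL
Volume remaining = 119 − 36.9852 = 82.0148 mL
Drug remaining = 82.0148 mL × 0.4201681 units/mL = 34.46 units

34.5 units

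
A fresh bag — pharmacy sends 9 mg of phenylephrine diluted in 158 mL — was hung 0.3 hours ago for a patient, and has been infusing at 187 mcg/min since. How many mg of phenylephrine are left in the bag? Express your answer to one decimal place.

5.6 mg

187 mcg/min × 60 min/hr = 11220 mcg/hr
Concentration = 9 mg ÷ 158 mL = 0.05696203 mg/mL = 56.96203 mcg/mL
Rate = 11220 mcg/hr ÷ 56.96203 mcg/mL = 196.9733 mL/hr
Volume infused = 196.9733 mL/hr × 0.3 hr = 59.092 mL
Volume remaining = 158 − 59.092 = 98.908 mL
Drug remaining = 98.908 mL × 56.96203 mcg/mL = 5634 mcg = 5.634 mg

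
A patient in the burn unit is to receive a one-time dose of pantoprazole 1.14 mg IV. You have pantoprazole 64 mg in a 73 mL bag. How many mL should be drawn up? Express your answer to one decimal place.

Concentration = 64 mg ÷ 73 mL = 0.8767123 mg/mL
Volume = 1.14 mg ÷ 0.8767123 mg/mL = 1.300312 mL

1.3 mL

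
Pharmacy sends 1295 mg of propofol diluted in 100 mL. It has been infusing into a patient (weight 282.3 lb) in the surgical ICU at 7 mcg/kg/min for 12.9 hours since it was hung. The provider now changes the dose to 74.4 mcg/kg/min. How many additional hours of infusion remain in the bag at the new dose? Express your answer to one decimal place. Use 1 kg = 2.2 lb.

1.0 hours

Initial rate:
Weight = 282.3 lb ÷ 2.2 lb/kg = 128.3182 kg
Dose = 7 mcg/kg/min × 128.3182 kg = 898.2273 mcg/min
898.2273 mcg/min × 60 min/hr = 53893.64 mcg/hr
Concentration = 1295 mg ÷ 100 mL = 12.95 mg/mL = 12950 mcg/mL
Rate = 53893.64 mcg/hr ÷ 12950 mcg/mL = 4.161671 mL/hr
Volume infused so far = 4.161671 mL/hr × 12.9 hr = 53.68555 mL
Volume remaining = 100 − 53.68555 = 46.31445 mL
New rate:
Dose = 74.4 mcg/kg/min × 128.3182 kg = 9546.873 mcg/min
9546.873 mcg/min × 60 min/hr = 572812.4 mcg/hr
Rate = 572812.4 mcg/hr ÷ 12950 mcg/mL = 44.23261 mL/hr
Time remaining = 46.31445 mL ÷ 44.23261 mL/hr = 1.047066 hr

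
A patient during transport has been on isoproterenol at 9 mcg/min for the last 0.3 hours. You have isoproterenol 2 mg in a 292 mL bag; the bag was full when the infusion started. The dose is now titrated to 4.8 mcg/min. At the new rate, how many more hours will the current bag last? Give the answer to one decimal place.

6.4 hours

Initial rate:
9 mcg/min × 60 min/hr = 540 mcg/hr
Concentration = 2 mg ÷ 292 mL = 0.006849315 mg/mL = 6.849315 mcg/mL
Rate = 540 mcg/hr ÷ 6.849315 mcg/mL = 78.84 mL/hr
Volume infused so far = 78.84 mL/hr × 0.3 hr = 23.652 mL
Volume remaining = 292 − 23.652 = 268.348 mL
New rate:
4.8 mcg/min × 60 min/hr = 288 mcg/hr
Rate = 288 mcg/hr ÷ 6.849315 mcg/mL = 42.048 mL/hr
Time remaining = 268.348 mL ÷ 42.048 mL/hr = 6.381944 hr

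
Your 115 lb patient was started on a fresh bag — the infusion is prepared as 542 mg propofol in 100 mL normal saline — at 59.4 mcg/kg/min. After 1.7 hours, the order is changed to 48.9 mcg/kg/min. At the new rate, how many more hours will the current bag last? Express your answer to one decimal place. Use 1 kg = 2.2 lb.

Initial rate:
Weight = 115 lb ÷ 2.2 lb/kg = 52.27273 kg
Dose = 59.4 mcg/kg/min × 52.27273 kg = 3105 mcg/min
3105 mcg/min × 60 min/hr = 186300 mcg/hr
Concentration = 542 mg ÷ 100 mL = 5.42 mg/mL = 5420 mcg/mL
Rate = 186300 mcg/hr ÷ 5420 mcg/mL = 34.37269 mL/hr
Volume infused so far = 34.37269 mL/hr × 1.7 hr = 58.43358 mL
Volume remaining = 100 − 58.43358 = 41.56642 mL
New rate:
Dose = 48.9 mcg/kg/min × 52.27273 kg = 2556.136 mcg/min
2556.136 mcg/min × 60 min/hr = 153368.2 mcg/hr
Rate = 153368.2 mcg/hr ÷ 5420 mcg/mL = 28.29671 mL/hr
Time remaining = 41.56642 mL ÷ 28.29671 mL/hr = 1.468949 hr

1.5 hours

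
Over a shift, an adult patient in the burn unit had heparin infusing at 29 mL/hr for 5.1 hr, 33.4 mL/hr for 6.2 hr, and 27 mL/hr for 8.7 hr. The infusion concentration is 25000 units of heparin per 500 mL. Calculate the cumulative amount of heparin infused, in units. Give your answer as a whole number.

29494 units

Concentration = 25000 units ÷ 500 mL = 50 units/mL
Stage 1: 29 mL/hr × 5.1 hr = 147.9 mL → 147.9 mL × 50 units/mL = 7395 units
Stage 2: 33.4 mL/hr × 6.2 hr = 207.08 mL → 207.08 mL × 50 units/mL = 10354 units
Stage 3: 27 mL/hr × 8.7 hr = 234.9 mL → 234.9 mL × 50 units/mL = 11745 units
Total = 7395 + 10354 + 11745 = 29494 units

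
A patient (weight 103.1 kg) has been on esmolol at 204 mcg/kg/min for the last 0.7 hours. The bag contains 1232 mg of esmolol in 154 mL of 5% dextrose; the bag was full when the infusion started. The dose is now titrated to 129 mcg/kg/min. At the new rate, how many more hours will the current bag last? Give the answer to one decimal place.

Initial rate:
Dose = 204 mcg/kg/min × 103.1 kg = 21032.4 mcg/min
21032.4 mcg/min × 60 min/hr = 1261944 mcg/hr
Concentration = 1232 mg ÷ 154 mL = 8 mg/mL = 8000 mcg/mL
Rate = 1261944 mcg/hr ÷ 8000 mcg/mL = 157.743 mL/hr
Volume infused so far = 157.743 mL/hr × 0.7 hr = 110.4201 mL
Volume remaining = 154 − 110.4201 = 43.5799 mL
New rate:
Dose = 129 mcg/kg/min × 103.1 kg = 13299.9 mcg/min
13299.9 mcg/min × 60 min/hr = 797994 mcg/hr
Rate = 797994 mcg/hr ÷ 8000 mcg/mL = 99.74925 mL/hr
Time remaining = 43.5799 mL ÷ 99.74925 mL/hr = 0.4368945 hr

0.4 hours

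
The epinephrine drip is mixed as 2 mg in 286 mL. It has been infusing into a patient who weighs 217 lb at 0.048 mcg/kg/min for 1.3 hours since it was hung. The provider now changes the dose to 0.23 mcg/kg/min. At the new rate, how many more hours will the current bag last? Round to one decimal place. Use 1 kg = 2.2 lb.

1.2 hours

Initial rate:
Weight = 217 lb ÷ 2.2 lb/kg = 98.63636 kg
Dose = 0.048 mcg/kg/min × 98.63636 kg = 4.734545 mcg/min
4.734545 mcg/min × 60 min/hr = 284.0727 mcg/hr
Concentration = 2 mg ÷ 286 mL = 0.006993007 mg/mL = 6.993007 mcg/mL
Rate = 284.0727 mcg/hr ÷ 6.993007 mcg/mL = 40.6224 mL/hr
Volume infused so far = 40.6224 mL/hr × 1.3 hr = 52.80912 mL
Volume remaining = 286 − 52.80912 = 233.1909 mL
New rate:
Dose = 0.23 mcg/kg/min × 98.63636 kg = 22.68636 mcg/min
22.68636 mcg/min × 60 min/hr = 1361.182 mcg/hr
Rate = 1361.182 mcg/hr ÷ 6.993007 mcg/mL = 194.649 mL/hr
Time remaining = 233.1909 mL ÷ 194.649 mL/hr = 1.198007 hr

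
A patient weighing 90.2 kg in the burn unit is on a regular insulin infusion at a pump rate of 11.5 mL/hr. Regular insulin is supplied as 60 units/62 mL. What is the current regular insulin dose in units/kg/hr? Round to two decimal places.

0.12 units/kg/hr

Concentration = 60 units ÷ 62 mL = 0.9677419 units/mL
Drug rate = 11.5 mL/hr × 0.9677419 units/mL = 11.12903 units/hr
11.12903 units/hr ÷ 90.2 kg = 0.1233817 units/kg/hr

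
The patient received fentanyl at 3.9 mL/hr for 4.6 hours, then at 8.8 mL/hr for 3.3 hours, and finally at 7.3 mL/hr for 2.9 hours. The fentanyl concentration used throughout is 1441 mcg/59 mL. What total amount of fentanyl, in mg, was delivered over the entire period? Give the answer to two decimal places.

1.66 mg

Concentration = 1441 mcg ÷ 59 mL = 24.42373 mcg/mL
Stage 1: 3.9 mL/hr × 4.6 hr = 17.94 mL → 17.94 mL × 24.42373 mcg/mL = 438.1617 mcg
Stage 2: 8.8 mL/hr × 3.3 hr = 29.04 mL → 29.04 mL × 24.42373 mcg/mL = 709.2651 mcg
Stage 3: 7.3 mL/hr × 2.9 hr = 21.17 mL → 21.17 mL × 24.42373 mcg/mL = 517.0503 mcg
Total = 438.1617 + 709.2651 + 517.0503 = 1664.477 mcg = 1.664477 mg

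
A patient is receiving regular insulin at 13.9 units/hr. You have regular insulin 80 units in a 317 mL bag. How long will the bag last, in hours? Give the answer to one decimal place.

Concentration = 80 units ÷ 317 mL = 0.2523659 units/mL
Rate = 13.9 units/hr ÷ 0.2523659 units/mL = 55.07875 mL/hr
Duration = 317 mL ÷ 55.07875 mL/hr = 5.755396 hr

5.8 hours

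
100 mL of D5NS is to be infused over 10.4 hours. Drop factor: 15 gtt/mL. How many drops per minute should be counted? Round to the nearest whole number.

100 mL ÷ (10.4 hr × 60 = 624 min) = 0.1602564 mL/min
0.1602564 mL/min × 15 gtt/mL = 2.403846 gtt/min

2 gtt/min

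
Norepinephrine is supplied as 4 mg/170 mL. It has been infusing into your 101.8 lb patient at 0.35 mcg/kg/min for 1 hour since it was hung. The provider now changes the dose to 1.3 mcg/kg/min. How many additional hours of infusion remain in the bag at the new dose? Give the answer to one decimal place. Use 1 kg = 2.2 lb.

Initial rate:
Weight = 101.8 lb ÷ 2.2 lb/kg = 46.27273 kg
Dose = 0.35 mcg/kg/min × 46.27273 kg = 16.19545 mcg/min
16.19545 mcg/min × 60 min/hr = 971.7273 mcg/hr
Concentration = 4 mg ÷ 170 mL = 0.02352941 mg/mL = 23.52941 mcg/mL
Rate = 971.7273 mcg/hr ÷ 23.52941 mcg/mL = 41.29841 mL/hr
Volume infused so far = 41.29841 mL/hr × 1 hr = 41.29841 mL
Volume remaining = 170 − 41.29841 = 128.7016 mL
New rate:
Dose = 1.3 mcg/kg/min × 46.27273 kg = 60.15455 mcg/min
60.15455 mcg/min × 60 min/hr = 3609.273 mcg/hr
Rate = 3609.273 mcg/hr ÷ 23.52941 mcg/mL = 153.3941 mL/hr
Time remaining = 128.7016 mL ÷ 153.3941 mL/hr = 0.8390257 hr

0.8 hours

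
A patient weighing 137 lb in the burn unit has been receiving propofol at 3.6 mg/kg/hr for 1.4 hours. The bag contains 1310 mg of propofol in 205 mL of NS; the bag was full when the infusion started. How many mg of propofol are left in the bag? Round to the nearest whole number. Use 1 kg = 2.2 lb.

Weight = 137 lb ÷ 2.2 lb/kg = 62.27273 kg
Dose = 3.6 mg/kg/hr × 62.27273 kg = 224.1818 mg/hr
Concentration = 1310 mg ÷ 205 mL = 6.390244 mg/mL
Rate = 224.1818 mg/hr ÷ 6.390244 mg/mL = 35.08189 mL/hr
Volume infused = 35.08189 mL/hr × 1.4 hr = 49.11464 mL
Volume remaining = 205 − 49.11464 = 155.8854 mL
Drug remaining = 155.8854 mL × 6.390244 mg/mL = 996.1455 mg

996 mg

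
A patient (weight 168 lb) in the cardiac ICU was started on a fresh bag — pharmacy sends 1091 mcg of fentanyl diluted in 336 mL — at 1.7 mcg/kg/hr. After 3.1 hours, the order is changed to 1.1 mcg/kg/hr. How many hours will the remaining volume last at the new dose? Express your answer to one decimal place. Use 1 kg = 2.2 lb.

Initial rate:
Weight = 168 lb ÷ 2.2 lb/kg = 76.36364 kg
Dose = 1.7 mcg/kg/hr × 76.36364 kg = 129.8182 mcg/hr
Concentration = 1091 mcg ÷ 336 mL = 3.247024 mcg/mL
Rate = 129.8182 mcg/hr ÷ 3.247024 mcg/mL = 39.98067 mL/hr
Volume infused so far = 39.98067 mL/hr × 3.1 hr = 123.9401 mL
Volume remaining = 336 − 123.9401 = 212.0599 mL
New rate:
Dose = 1.1 mcg/kg/hr × 76.36364 kg = 84 mcg/hr
Rate = 84 mcg/hr ÷ 3.247024 mcg/mL = 25.86984 mL/hr
Time remaining = 212.0599 mL ÷ 25.86984 mL/hr = 8.197186 hr

8.2 hours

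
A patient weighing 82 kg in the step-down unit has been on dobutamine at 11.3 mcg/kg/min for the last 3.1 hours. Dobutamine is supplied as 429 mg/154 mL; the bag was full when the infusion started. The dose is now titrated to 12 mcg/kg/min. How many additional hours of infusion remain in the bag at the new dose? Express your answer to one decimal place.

Initial rate:
Dose = 11.3 mcg/kg/min × 82 kg = 926.6 mcg/min
926.6 mcg/min × 60 min/hr = 55596 mcg/hr
Concentration = 429 mg ÷ 154 mL = 2.785714 mg/mL = 2785.714 mcg/mL
Rate = 55596 mcg/hr ÷ 2785.714 mcg/mL = 19.95754 mL/hr
Volume infused so far = 19.95754 mL/hr × 3.1 hr = 61.86837 mL
Volume remaining = 154 − 61.86837 = 92.13163 mL
New rate:
Dose = 12 mcg/kg/min × 82 kg = 984 mcg/min
984 mcg/min × 60 min/hr = 59040 mcg/hr
Rate = 59040 mcg/hr ÷ 2785.714 mcg/mL = 21.19385 mL/hr
Time remaining = 92.13163 mL ÷ 21.19385 mL/hr = 4.347093 hr

4.3 hours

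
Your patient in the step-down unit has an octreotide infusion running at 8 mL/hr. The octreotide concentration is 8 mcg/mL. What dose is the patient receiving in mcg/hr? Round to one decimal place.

Drug rate = 8 mL/hr × 8 mcg/mL = 64 mcg/hr

64.0 mcg/hr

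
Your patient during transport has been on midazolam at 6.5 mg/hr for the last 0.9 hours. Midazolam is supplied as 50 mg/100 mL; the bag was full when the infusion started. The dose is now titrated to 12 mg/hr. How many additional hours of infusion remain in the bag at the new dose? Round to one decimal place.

Initial rate:
Concentration = 50 mg ÷ 100 mL = 0.5 mg/mL
Rate = 6.5 mg/hr ÷ 0.5 mg/mL = 13 mL/hr
Volume infused so far = 13 mL/hr × 0.9 hr = 11.7 mL
Volume remaining = 100 − 11.7 = 88.3 mL
New rate:
Rate = 12 mg/hr ÷ 0.5 mg/mL = 24 mL/hr
Time remaining = 88.3 mL ÷ 24 mL/hr = 3.679167 hr

3.7 hours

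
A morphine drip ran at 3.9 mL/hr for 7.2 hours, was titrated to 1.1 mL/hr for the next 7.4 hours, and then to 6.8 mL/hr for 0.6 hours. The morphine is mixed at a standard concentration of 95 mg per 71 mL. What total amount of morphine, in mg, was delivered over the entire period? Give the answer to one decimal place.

53.9 mg

Concentration = 95 mg ÷ 71 mL = 1.338028 mg/mL
Stage 1: 3.9 mL/hr × 7.2 hr = 28.08 mL → 28.08 mL × 1.338028 mg/mL = 37.57183 mg
Stage 2: 1.1 mL/hr × 7.4 hr = 8.14 mL → 8.14 mL × 1.338028 mg/mL = 10.89155 mg
Stage 3: 6.8 mL/hr × 0.6 hr = 4.08 mL → 4.08 mL × 1.338028 mg/mL = 5.459155 mg
Total = 37.57183 + 10.89155 + 5.459155 = 53.92254 mg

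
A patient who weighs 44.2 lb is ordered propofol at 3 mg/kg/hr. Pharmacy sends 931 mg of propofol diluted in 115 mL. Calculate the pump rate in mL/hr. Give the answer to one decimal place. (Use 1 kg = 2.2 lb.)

7.4 mL/hr

Weight = 44.2 lb ÷ 2.2 lb/kg = 20.09091 kg
Dose = 3 mg/kg/hr × 20.09091 kg = 60.27273 mg/hr
Concentration = 931 mg ÷ 115 mL = 8.095652 mg/mL
Rate = 60.27273 mg/hr ÷ 8.095652 mg/mL = 7.445074 mL/hr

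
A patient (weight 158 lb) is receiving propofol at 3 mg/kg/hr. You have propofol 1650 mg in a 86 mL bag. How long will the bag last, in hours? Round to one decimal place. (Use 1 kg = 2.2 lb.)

Weight = 158 lb ÷ 2.2 lb/kg = 71.81818 kg
Dose = 3 mg/kg/hr × 71.81818 kg = 215.4545 mg/hr
Concentration = 1650 mg ÷ 86 mL = 19.18605 mg/mL
Rate = 215.4545 mg/hr ÷ 19.18605 mg/mL = 11.22975 mL/hr
Duration = 86 mL ÷ 11.22975 mL/hr = 7.658228 hr

7.7 hours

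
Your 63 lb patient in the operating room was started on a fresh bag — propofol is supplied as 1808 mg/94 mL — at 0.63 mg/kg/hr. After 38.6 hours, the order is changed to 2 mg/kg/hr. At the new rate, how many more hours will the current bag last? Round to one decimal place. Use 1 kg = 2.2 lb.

Initial rate:
Weight = 63 lb ÷ 2.2 lb/kg = 28.63636 kg
Dose = 0.63 mg/kg/hr × 28.63636 kg = 18.04091 mg/hr
Concentration = 1808 mg ÷ 94 mL = 19.23404 mg/mL
Rate = 18.04091 mg/hr ÷ 19.23404 mg/mL = 0.9379676 mL/hr
Volume infused so far = 0.9379676 mL/hr × 38.6 hr = 36.20555 mL
Volume remaining = 94 − 36.20555 = 57.79445 mL
New rate:
Dose = 2 mg/kg/hr × 28.63636 kg = 57.27273 mg/hr
Rate = 57.27273 mg/hr ÷ 19.23404 mg/mL = 2.977675 mL/hr
Time remaining = 57.79445 mL ÷ 2.977675 mL/hr = 19.40925 hr

19.4 hours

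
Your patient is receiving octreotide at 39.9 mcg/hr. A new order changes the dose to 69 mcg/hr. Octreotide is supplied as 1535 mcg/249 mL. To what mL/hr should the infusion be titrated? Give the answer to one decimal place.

Concentration = 1535 mcg ÷ 249 mL = 6.164659 mcg/mL
Rate = 69 mcg/hr ÷ 6.164659 mcg/mL = 11.19283 mL/hr

11.2 mL/hr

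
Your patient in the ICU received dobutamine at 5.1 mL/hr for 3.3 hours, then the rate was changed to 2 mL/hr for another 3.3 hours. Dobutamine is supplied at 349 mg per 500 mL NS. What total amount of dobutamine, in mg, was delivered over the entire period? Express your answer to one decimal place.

Concentration = 349 mg ÷ 500 mL = 0.698 mg/mL
Stage 1: 5.1 mL/hr × 3.3 hr = 16.83 mL → 16.83 mL × 0.698 mg/mL = 11.74734 mg
Stage 2: 2 mL/hr × 3.3 hr = 6.6 mL → 6.6 mL × 0.698 mg/mL = 4.6068 mg
Total = 11.74734 + 4.6068 = 16.35414 mg

16.4 mg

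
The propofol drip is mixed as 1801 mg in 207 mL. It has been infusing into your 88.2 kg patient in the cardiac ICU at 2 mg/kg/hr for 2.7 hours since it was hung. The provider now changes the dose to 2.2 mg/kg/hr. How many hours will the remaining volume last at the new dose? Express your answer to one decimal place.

6.8 hours

Initial rate:
Dose = 2 mg/kg/hr × 88.2 kg = 176.4 mg/hr
Concentration = 1801 mg ÷ 207 mL = 8.700483 mg/mL
Rate = 176.4 mg/hr ÷ 8.700483 mg/mL = 20.27474 mL/hr
Volume infused so far = 20.27474 mL/hr × 2.7 hr = 54.74179 mL
Volume remaining = 207 − 54.74179 = 152.2582 mL
New rate:
Dose = 2.2 mg/kg/hr × 88.2 kg = 194.04 mg/hr
Rate = 194.04 mg/hr ÷ 8.700483 mg/mL = 22.30221 mL/hr
Time remaining = 152.2582 mL ÷ 22.30221 mL/hr = 6.827046 hr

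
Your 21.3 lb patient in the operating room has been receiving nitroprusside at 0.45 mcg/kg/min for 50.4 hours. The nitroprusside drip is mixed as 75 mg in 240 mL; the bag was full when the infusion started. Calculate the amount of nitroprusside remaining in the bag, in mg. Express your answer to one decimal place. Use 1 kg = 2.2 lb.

Weight = 21.3 lb ÷ 2.2 lb/kg = 9.681818 kg
Dose = 0.45 mcg/kg/min × 9.681818 kg = 4.356818 mcg/min
4.356818 mcg/min × 60 min/hr = 261.4091 mcg/hr
Concentration = 75 mg ÷ 240 mL = 0.3125 mg/mL = 312.5 mcg/mL
Rate = 261.4091 mcg/hr ÷ 312.5 mcg/mL = 0.8365091 mL/hr
Volume infused = 0.8365091 mL/hr × 50.4 hr = 42.16006 mL
Volume remaining = 240 − 42.16006 = 197.8399 mL
Drug remaining = 197.8399 mL × 312.5 mcg/mL = 61824.98 mcg = 61.82498 mg

61.8 mg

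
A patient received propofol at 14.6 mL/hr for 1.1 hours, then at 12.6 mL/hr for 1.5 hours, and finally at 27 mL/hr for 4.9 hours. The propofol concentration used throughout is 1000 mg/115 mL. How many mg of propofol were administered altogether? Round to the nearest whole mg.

Concentration = 1000 mg ÷ 115 mL = 8.695652 mg/mL
Stage 1: 14.6 mL/hr × 1.1 hr = 16.06 mL → 16.06 mL × 8.695652 mg/mL = 139.6522 mg
Stage 2: 12.6 mL/hr × 1.5 hr = 18.9 mL → 18.9 mL × 8.695652 mg/mL = 164.3478 mg
Stage 3: 27 mL/hr × 4.9 hr = 132.3 mL → 132.3 mL × 8.695652 mg/mL = 1150.435 mg
Total = 139.6522 + 164.3478 + 1150.435 = 1454.435 mg

1454 mg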